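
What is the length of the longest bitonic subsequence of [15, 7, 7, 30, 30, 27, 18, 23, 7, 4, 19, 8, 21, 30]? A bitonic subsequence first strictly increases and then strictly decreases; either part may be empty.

6

One longest bitonic subsequence is 15, 30, 27, 23, 19, 8 (positions 1,4,6,8,11,12): it rises to 30 then falls. Length 6 is optimal.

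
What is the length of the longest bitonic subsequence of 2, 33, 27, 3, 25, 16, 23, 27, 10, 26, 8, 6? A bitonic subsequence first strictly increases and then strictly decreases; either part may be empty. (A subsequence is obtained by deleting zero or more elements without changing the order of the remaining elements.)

Let inc[i] be the LIS ending at i and dec[i] the longest strictly decreasing subsequence starting at i. inc = [1, 2, 2, 2, 3, 3, 4, 5, 3, 5, 3, 3], dec = [1, 7, 6, 1, 5, 4, 4, 4, 3, 3, 2, 1].
max_i inc[i]+dec[i]−1 = 8, with one witness 2, 33, 27, 25, 23, 10, 8, 6.

8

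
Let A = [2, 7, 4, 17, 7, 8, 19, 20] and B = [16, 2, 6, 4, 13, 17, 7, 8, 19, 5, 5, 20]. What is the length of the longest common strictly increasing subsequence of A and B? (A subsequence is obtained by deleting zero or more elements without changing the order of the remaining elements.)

6

A longest common strictly increasing subsequence is 2, 4, 7, 8, 19, 20 (length 6); it appears in order in both A and B, and no longer such subsequence exists.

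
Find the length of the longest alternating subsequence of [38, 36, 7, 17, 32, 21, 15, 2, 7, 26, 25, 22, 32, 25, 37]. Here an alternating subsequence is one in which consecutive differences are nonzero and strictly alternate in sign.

A longest alternating subsequence is 38, 7, 32, 21, 26, 25, 32, 25, 37 (positions 1,3,5,6,10,11,13,14,15); its 8 consecutive differences strictly alternate in sign, and length 9 is optimal.

9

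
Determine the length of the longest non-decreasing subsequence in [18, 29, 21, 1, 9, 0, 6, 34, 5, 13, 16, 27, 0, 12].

Scanning left to right, the best length ending at each element is: 18→1, 29→2, 21→2, 1→1, 9→2, 0→1, 6→2, 34→3, 5→2, 13→3, 16→4, 27→5, 0→2, 12→3.
So the longest non-decreasing subsequence has length 5, e.g. 1, 9, 13, 16, 27.

5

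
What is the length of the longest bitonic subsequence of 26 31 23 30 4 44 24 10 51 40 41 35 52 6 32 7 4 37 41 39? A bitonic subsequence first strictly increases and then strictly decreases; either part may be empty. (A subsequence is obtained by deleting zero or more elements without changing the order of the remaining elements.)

Let inc[i] be the LIS ending at i and dec[i] the longest strictly decreasing subsequence starting at i. inc = [1, 2, 1, 2, 1, 3, 2, 2, 4, 3, 4, 3, 5, 2, 3, 3, 1, 4, 5, 5], dec = [5, 6, 4, 5, 1, 6, 4, 3, 6, 5, 5, 4, 4, 2, 3, 2, 1, 1, 2, 1].
max_i inc[i]+dec[i]−1 = 9, with one witness 26, 31, 44, 51, 41, 35, 32, 7, 4.

9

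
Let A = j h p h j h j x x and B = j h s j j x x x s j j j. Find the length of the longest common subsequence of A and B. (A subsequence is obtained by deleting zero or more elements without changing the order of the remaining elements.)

6

Backtracking the LCS table gives one alignment: j (A1,B1) → h (A2,B2) → j (A5,B4) → j (A7,B5) → x (A8,B7) → x (A9,B8).
So the longest common subsequence has length 6.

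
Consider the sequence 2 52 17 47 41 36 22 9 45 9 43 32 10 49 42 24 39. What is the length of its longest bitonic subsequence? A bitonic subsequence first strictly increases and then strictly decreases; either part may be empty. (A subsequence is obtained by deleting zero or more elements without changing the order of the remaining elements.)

One longest bitonic subsequence is 2, 52, 47, 45, 43, 42, 39 (positions 1,2,4,9,11,15,17): it rises to 52 then falls. Length 7 is optimal.

7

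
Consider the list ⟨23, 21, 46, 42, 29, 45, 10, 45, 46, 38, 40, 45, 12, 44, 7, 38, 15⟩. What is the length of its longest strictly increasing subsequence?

5

Let dp[i] be the longest increasing subsequence ending at position i. Then dp = [1, 1, 2, 2, 2, 3, 1, 3, 4, 3, 4, 5, 2, 5, 1, 3, 3].
The maximum is 5; one witness is 23, 29, 38, 40, 45 at positions 1,5,10,11,12.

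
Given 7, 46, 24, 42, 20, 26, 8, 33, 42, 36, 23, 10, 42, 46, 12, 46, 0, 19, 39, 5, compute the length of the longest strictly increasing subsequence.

Let dp[i] be the longest increasing subsequence ending at position i. Then dp = [1, 2, 2, 3, 2, 3, 2, 4, 5, 5, 3, 3, 6, 7, 4, 7, 1, 5, 6, 2].
The maximum is 7; one witness is 7, 24, 26, 33, 36, 42, 46 at positions 1,3,6,8,10,13,14.

7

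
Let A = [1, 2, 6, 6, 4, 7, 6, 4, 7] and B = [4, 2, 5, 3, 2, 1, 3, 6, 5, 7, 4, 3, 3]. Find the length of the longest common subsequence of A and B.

Backtracking the LCS table gives one alignment: 1 (A1,B6) → 6 (A3,B8) → 7 (A6,B10) → 4 (A8,B11).
So the longest common subsequence has length 4.

4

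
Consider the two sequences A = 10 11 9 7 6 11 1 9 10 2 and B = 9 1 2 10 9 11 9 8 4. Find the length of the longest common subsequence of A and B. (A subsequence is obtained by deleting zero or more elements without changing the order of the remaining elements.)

Backtracking the LCS table gives one alignment: 10 (A1,B4) → 9 (A3,B5) → 11 (A6,B6) → 9 (A8,B7).
So the longest common subsequence has length 4.

4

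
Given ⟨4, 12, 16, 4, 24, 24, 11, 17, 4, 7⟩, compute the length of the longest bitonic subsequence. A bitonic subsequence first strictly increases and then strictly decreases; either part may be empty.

6

One longest bitonic subsequence is 4, 12, 16, 24, 17, 7 (positions 1,2,3,5,8,10): it rises to 24 then falls. Length 6 is optimal.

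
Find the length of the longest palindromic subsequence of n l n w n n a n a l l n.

8

Using dp[i][j] = 2 + dp[i+1][j−1] if the ends match, else max(dp[i+1][j], dp[i][j−1]):
dp[1][12] = 8. A witness is nlnnnnln at positions 1,2,3,5,6,8,11,12.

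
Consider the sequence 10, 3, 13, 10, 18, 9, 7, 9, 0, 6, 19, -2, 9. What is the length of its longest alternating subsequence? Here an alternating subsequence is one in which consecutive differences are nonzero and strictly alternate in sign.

A longest alternating subsequence is 10, 3, 13, 10, 18, 7, 9, 0, 6, -2, 9 (positions 1,2,3,4,5,7,8,9,10,12,13); its 10 consecutive differences strictly alternate in sign, and length 11 is optimal.

11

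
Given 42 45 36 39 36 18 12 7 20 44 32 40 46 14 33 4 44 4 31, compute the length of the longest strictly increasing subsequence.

Let dp[i] be the longest increasing subsequence ending at position i. Then dp = [1, 2, 1, 2, 1, 1, 1, 1, 2, 3, 3, 4, 5, 2, 4, 1, 5, 1, 3].
The maximum is 5; one witness is 18, 20, 32, 40, 46 at positions 6,9,11,12,13.

5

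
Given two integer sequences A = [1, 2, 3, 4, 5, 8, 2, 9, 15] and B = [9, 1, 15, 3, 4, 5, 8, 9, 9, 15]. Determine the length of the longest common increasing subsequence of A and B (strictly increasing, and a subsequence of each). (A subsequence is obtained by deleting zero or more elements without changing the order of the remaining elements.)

7

A longest common strictly increasing subsequence is 1, 3, 4, 5, 8, 9, 15 (length 7); it appears in order in both A and B, and no longer such subsequence exists.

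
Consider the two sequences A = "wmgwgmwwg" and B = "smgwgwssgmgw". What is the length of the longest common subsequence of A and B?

6

Backtracking the LCS table gives one alignment: w (A1,B4) → g (A3,B5) → w (A4,B6) → g (A5,B9) → m (A6,B10) → w (A8,B12).
So the longest common subsequence has length 6.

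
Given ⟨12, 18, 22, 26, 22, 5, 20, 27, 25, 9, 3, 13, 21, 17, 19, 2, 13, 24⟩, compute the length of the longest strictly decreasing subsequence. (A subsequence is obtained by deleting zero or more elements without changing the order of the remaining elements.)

6

One longest decreasing subsequence is 26, 22, 20, 9, 3, 2 (positions 4,5,7,10,11,16), of length 6; no longer one exists.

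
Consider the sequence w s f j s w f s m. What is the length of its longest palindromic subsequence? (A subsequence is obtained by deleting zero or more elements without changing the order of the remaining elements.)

5

One longest palindromic subsequence is sfwfs (positions 2,3,6,7,8); it reads the same forward and backward, and the interval DP gives dp[1][9] = 5.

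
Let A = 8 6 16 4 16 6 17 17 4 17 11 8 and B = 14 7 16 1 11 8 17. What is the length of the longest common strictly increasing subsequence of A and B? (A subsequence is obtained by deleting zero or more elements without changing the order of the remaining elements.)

2

For each value that appears in both, track the longest common increasing run ending there.
The best achievable length is 2; one witness is 16, 17 (A-positions 3,7, B-positions 3,7).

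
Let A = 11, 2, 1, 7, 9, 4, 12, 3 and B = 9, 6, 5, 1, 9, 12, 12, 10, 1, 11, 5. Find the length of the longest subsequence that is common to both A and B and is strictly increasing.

For each value that appears in both, track the longest common increasing run ending there.
The best achievable length is 3; one witness is 1, 9, 12 (A-positions 3,5,7, B-positions 4,5,6).

3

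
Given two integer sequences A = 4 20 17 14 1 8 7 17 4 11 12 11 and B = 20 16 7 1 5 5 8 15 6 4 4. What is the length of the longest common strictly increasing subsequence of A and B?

2

A longest common strictly increasing subsequence is 1, 8 (length 2); it appears in order in both A and B, and no longer such subsequence exists.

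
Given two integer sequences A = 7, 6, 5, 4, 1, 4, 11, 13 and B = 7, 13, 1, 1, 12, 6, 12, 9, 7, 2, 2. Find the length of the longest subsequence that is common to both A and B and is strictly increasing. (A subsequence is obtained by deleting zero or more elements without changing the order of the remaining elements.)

2

For each value that appears in both, track the longest common increasing run ending there.
The best achievable length is 2; one witness is 7, 13 (A-positions 1,8, B-positions 1,2).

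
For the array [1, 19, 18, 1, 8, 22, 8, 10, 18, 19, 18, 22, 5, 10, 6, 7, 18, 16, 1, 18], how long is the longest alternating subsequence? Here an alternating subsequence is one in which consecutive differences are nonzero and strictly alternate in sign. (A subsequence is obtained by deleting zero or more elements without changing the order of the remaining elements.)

Track the best alternating length ending on an up-step vs a down-step at each position: up/down = 1/1, 2/1, 2/3, 1/3, 4/3, 4/1, 4/5, 6/5, 6/5, 6/5, 6/7, 8/1, 4/9, 10/9, 10/11, 12/11, 12/9, 12/13, 1/13, 14/9.
The maximum over both is 14; one such subsequence is 1, 19, 18, 22, 8, 19, 18, 22, 5, 10, 6, 18, 16, 18.

14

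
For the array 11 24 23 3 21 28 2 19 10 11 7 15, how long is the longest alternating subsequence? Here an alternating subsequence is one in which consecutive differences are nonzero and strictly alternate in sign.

A longest alternating subsequence is 11, 24, 3, 21, 2, 19, 10, 11, 7, 15 (positions 1,2,4,5,7,8,9,10,11,12); its 9 consecutive differences strictly alternate in sign, and length 10 is optimal.

10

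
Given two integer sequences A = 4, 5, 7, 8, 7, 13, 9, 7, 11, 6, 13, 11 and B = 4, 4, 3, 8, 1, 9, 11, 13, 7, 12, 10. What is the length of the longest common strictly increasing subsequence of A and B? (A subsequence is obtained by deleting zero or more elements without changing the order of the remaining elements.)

For each value that appears in both, track the longest common increasing run ending there.
The best achievable length is 5; one witness is 4, 8, 9, 11, 13 (A-positions 1,4,7,9,11, B-positions 1,4,6,7,8).

5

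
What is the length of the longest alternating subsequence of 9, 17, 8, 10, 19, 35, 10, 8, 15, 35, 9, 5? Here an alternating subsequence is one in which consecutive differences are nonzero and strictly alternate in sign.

Track the best alternating length ending on an up-step vs a down-step at each position: up/down = 1/1, 2/1, 1/3, 4/3, 4/1, 4/1, 4/5, 1/5, 6/5, 6/1, 6/7, 1/7.
The maximum over both is 7; one such subsequence is 9, 17, 8, 19, 10, 15, 9.

7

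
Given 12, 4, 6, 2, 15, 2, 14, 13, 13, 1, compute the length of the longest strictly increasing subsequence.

3

Scanning left to right, the best length ending at each element is: 12→1, 4→1, 6→2, 2→1, 15→3, 2→1, 14→3, 13→3, 13→3, 1→1.
So the longest increasing subsequence has length 3, e.g. 4, 6, 15.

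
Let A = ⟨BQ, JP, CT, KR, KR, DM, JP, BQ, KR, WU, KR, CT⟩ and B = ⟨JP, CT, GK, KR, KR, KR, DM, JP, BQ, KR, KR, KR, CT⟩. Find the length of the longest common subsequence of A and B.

10

A longest common subsequence is JP, CT, KR, KR, DM, JP, BQ, KR, KR, CT (length 10); the LCS DP confirms no longer common subsequence exists.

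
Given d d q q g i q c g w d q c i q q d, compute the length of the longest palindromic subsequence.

One longest palindromic subsequence is dqqicqciqqd (positions 1,3,4,6,8,12,13,14,15,16,17); it reads the same forward and backward, and the interval DP gives dp[1][17] = 11.

11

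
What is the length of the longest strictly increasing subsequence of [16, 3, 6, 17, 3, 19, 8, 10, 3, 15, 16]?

One longest increasing subsequence is 3, 6, 8, 10, 15, 16 (positions 2,3,7,8,10,11), of length 6; no longer one exists.

6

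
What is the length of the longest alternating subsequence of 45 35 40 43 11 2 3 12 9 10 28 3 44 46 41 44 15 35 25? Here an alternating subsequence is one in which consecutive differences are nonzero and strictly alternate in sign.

Track the best alternating length ending on an up-step vs a down-step at each position: up/down = 1/1, 1/2, 3/2, 3/2, 1/4, 1/4, 5/4, 5/4, 5/6, 7/6, 7/4, 5/8, 9/2, 9/1, 9/10, 11/10, 9/12, 13/12, 13/14.
The maximum over both is 14; one such subsequence is 45, 35, 40, 11, 12, 9, 10, 3, 44, 41, 44, 15, 35, 25.

14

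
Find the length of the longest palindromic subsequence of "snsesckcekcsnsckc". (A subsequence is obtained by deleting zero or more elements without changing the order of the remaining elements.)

One longest palindromic subsequence is snsckekcsns (positions 1,2,3,6,7,9,10,11,12,13,14); it reads the same forward and backward, and the interval DP gives dp[1][17] = 11.

11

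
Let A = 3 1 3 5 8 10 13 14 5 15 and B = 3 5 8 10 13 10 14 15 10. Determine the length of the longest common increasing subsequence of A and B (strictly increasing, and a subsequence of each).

7

For each value that appears in both, track the longest common increasing run ending there.
The best achievable length is 7; one witness is 3, 5, 8, 10, 13, 14, 15 (A-positions 1,4,5,6,7,8,10, B-positions 1,2,3,4,5,7,8).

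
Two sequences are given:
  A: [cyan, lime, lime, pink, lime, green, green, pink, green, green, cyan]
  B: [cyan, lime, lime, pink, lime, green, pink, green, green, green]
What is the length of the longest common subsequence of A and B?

9

Backtracking the LCS table gives one alignment: cyan (A1,B1) → lime (A2,B2) → lime (A3,B3) → pink (A4,B4) → lime (A5,B5) → green (A6,B6) → green (A7,B8) → green (A9,B9) → green (A10,B10).
So the longest common subsequence has length 9.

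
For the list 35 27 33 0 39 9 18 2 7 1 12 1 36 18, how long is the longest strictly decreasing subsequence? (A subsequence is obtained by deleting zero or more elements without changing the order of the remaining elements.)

Scanning left to right, the best length ending at each element is: 35→1, 27→2, 33→2, 0→3, 39→1, 9→3, 18→3, 2→4, 7→4, 1→5, 12→4, 1→5, 36→2, 18→3.
So the longest decreasing subsequence has length 5, e.g. 35, 27, 9, 2, 1.

5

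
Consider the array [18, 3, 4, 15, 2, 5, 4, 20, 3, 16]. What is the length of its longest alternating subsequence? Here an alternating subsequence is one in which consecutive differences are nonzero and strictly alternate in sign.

A longest alternating subsequence is 18, 3, 4, 2, 5, 4, 20, 3, 16 (positions 1,2,3,5,6,7,8,9,10); its 8 consecutive differences strictly alternate in sign, and length 9 is optimal.

9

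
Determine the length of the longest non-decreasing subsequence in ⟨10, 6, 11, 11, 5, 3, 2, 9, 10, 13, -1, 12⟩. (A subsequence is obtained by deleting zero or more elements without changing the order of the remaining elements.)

4

Let dp[i] be the longest non-decreasing subsequence ending at position i. Then dp = [1, 1, 2, 3, 1, 1, 1, 2, 3, 4, 1, 4].
The maximum is 4; one witness is 10, 11, 11, 13 at positions 1,3,4,10.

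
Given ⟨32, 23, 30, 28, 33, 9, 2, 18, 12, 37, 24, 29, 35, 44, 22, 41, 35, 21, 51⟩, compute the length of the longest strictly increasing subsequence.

7

Let dp[i] be the longest increasing subsequence ending at position i. Then dp = [1, 1, 2, 2, 3, 1, 1, 2, 2, 4, 3, 4, 5, 6, 3, 6, 5, 3, 7].
The maximum is 7; one witness is 9, 18, 24, 29, 35, 44, 51 at positions 6,8,11,12,13,14,19.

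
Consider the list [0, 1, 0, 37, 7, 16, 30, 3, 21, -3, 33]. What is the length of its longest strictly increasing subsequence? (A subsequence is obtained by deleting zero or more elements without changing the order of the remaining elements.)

Scanning left to right, the best length ending at each element is: 0→1, 1→2, 0→1, 37→3, 7→3, 16→4, 30→5, 3→3, 21→5, -3→1, 33→6.
So the longest increasing subsequence has length 6, e.g. 0, 1, 7, 16, 30, 33.

6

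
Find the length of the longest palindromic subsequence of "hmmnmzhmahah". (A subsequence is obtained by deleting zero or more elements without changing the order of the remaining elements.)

7

One longest palindromic subsequence is hmmnmmh (positions 1,2,3,4,5,8,12); it reads the same forward and backward, and the interval DP gives dp[1][12] = 7.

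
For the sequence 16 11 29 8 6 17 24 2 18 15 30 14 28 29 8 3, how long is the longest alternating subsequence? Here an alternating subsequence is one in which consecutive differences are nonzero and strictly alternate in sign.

12

Track the best alternating length ending on an up-step vs a down-step at each position: up/down = 1/1, 1/2, 3/1, 1/4, 1/4, 5/4, 5/4, 1/6, 7/6, 7/8, 9/1, 7/10, 11/10, 11/10, 7/12, 7/12.
The maximum over both is 12; one such subsequence is 16, 11, 29, 8, 17, 2, 18, 15, 30, 14, 28, 8.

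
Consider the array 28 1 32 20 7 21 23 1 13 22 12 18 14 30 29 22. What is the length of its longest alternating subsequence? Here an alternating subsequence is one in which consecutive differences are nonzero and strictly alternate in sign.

Track the best alternating length ending on an up-step vs a down-step at each position: up/down = 1/1, 1/2, 3/1, 3/4, 3/4, 5/4, 5/4, 1/6, 7/6, 7/6, 7/8, 9/8, 9/10, 11/4, 11/12, 11/12.
The maximum over both is 12; one such subsequence is 28, 1, 32, 20, 21, 1, 13, 12, 18, 14, 30, 29.

12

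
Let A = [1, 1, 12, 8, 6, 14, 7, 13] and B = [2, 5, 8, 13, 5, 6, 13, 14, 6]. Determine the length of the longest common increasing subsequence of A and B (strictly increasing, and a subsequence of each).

2

For each value that appears in both, track the longest common increasing run ending there.
The best achievable length is 2; one witness is 8, 13 (A-positions 4,8, B-positions 3,4).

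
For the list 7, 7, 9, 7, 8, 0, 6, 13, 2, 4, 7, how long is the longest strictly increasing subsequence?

4

Let dp[i] be the longest increasing subsequence ending at position i. Then dp = [1, 1, 2, 1, 2, 1, 2, 3, 2, 3, 4].
The maximum is 4; one witness is 0, 2, 4, 7 at positions 6,9,10,11.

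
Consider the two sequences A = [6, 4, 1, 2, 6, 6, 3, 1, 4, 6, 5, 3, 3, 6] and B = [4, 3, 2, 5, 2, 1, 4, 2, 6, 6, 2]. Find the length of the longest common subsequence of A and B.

6

Backtracking the LCS table gives one alignment: 4 (A2,B1) → 2 (A4,B5) → 1 (A8,B6) → 4 (A9,B7) → 6 (A10,B9) → 6 (A14,B10).
So the longest common subsequence has length 6.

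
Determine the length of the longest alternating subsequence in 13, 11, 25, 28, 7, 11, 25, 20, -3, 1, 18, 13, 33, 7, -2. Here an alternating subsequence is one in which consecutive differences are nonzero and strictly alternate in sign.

10

Track the best alternating length ending on an up-step vs a down-step at each position: up/down = 1/1, 1/2, 3/1, 3/1, 1/4, 5/4, 5/4, 5/6, 1/6, 7/6, 7/6, 7/8, 9/1, 7/10, 7/10.
The maximum over both is 10; one such subsequence is 13, 11, 25, 7, 11, -3, 18, 13, 33, 7.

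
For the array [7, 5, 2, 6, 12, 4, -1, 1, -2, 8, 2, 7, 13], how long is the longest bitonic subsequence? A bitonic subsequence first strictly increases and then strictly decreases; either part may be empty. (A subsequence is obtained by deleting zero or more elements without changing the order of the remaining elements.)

Let inc[i] be the LIS ending at i and dec[i] the longest strictly decreasing subsequence starting at i. inc = [1, 1, 1, 2, 3, 2, 1, 2, 1, 3, 3, 4, 5], dec = [5, 4, 3, 4, 4, 3, 2, 2, 1, 2, 1, 1, 1].
max_i inc[i]+dec[i]−1 = 6, with one witness 5, 6, 12, 4, 1, -2.

6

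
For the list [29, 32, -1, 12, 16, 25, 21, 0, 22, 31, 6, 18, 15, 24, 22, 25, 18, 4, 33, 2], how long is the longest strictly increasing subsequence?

8

Let dp[i] be the longest increasing subsequence ending at position i. Then dp = [1, 2, 1, 2, 3, 4, 4, 2, 5, 6, 3, 4, 4, 6, 5, 7, 5, 3, 8, 3].
The maximum is 8; one witness is -1, 12, 16, 21, 22, 24, 25, 33 at positions 3,4,5,7,9,14,16,19.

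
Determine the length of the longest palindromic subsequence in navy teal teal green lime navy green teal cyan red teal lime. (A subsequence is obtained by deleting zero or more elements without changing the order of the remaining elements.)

7

One longest palindromic subsequence is teal teal green navy green teal teal (positions 2,3,4,6,7,8,11); it reads the same forward and backward, and the interval DP gives dp[1][12] = 7.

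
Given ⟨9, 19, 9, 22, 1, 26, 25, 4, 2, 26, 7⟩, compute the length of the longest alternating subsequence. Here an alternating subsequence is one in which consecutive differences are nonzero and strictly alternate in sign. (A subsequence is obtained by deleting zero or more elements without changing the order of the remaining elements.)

Track the best alternating length ending on an up-step vs a down-step at each position: up/down = 1/1, 2/1, 1/3, 4/1, 1/5, 6/1, 6/7, 6/7, 6/7, 8/1, 8/9.
The maximum over both is 9; one such subsequence is 9, 19, 9, 22, 1, 26, 25, 26, 7.

9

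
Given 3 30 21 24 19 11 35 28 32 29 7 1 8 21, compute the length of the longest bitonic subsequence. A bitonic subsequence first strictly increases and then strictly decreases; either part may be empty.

8

Let inc[i] be the LIS ending at i and dec[i] the longest strictly decreasing subsequence starting at i. inc = [1, 2, 2, 3, 2, 2, 4, 4, 5, 5, 2, 1, 3, 4], dec = [2, 6, 5, 5, 4, 3, 5, 3, 4, 3, 2, 1, 1, 1].
max_i inc[i]+dec[i]−1 = 8, with one witness 3, 21, 24, 35, 32, 29, 7, 1.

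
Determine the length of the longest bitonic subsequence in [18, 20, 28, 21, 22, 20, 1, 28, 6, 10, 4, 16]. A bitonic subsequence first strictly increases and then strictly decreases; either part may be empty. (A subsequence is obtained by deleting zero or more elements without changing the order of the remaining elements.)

7

Let inc[i] be the LIS ending at i and dec[i] the longest strictly decreasing subsequence starting at i. inc = [1, 2, 3, 3, 4, 2, 1, 5, 2, 3, 2, 4], dec = [3, 3, 5, 4, 4, 3, 1, 3, 2, 2, 1, 1].
max_i inc[i]+dec[i]−1 = 7, with one witness 18, 20, 28, 22, 20, 10, 4.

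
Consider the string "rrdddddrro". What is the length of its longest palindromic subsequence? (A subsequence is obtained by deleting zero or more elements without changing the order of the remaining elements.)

One longest palindromic subsequence is rrdddddrr (positions 1,2,3,4,5,6,7,8,9); it reads the same forward and backward, and the interval DP gives dp[1][10] = 9.

9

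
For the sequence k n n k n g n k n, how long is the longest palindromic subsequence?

7

One longest palindromic subsequence is nkngnkn (positions 2,4,5,6,7,8,9); it reads the same forward and backward, and the interval DP gives dp[1][9] = 7.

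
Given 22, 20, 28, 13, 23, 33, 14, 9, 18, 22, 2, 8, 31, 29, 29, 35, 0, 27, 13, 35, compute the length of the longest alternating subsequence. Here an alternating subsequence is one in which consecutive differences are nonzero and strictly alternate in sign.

15

Track the best alternating length ending on an up-step vs a down-step at each position: up/down = 1/1, 1/2, 3/1, 1/4, 5/4, 5/1, 5/6, 1/6, 7/6, 7/6, 1/8, 9/8, 9/6, 9/10, 9/10, 11/1, 1/12, 13/12, 13/14, 15/1.
The maximum over both is 15; one such subsequence is 22, 20, 28, 13, 23, 14, 18, 2, 31, 29, 35, 0, 27, 13, 35.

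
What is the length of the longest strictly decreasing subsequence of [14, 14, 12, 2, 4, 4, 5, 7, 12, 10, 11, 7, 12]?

4

One longest decreasing subsequence is 14, 12, 10, 7 (positions 1,3,10,12), of length 4; no longer one exists.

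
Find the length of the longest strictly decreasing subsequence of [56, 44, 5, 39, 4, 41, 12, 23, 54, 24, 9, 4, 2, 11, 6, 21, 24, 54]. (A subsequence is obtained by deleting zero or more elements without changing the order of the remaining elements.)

7

Let dp[i] be the longest decreasing subsequence ending at position i. Then dp = [1, 2, 3, 3, 4, 3, 4, 4, 2, 4, 5, 6, 7, 5, 6, 5, 4, 2].
The maximum is 7; one witness is 56, 44, 39, 12, 9, 4, 2 at positions 1,2,4,7,11,12,13.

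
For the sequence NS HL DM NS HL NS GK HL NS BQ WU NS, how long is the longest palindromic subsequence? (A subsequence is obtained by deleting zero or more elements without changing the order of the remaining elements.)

7

One longest palindromic subsequence is NS NS HL GK HL NS NS (positions 1,4,5,7,8,9,12); it reads the same forward and backward, and the interval DP gives dp[1][12] = 7.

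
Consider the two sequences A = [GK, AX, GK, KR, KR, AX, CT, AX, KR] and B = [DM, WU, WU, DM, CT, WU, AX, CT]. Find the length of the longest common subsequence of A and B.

A longest common subsequence is AX, CT (length 2); the LCS DP confirms no longer common subsequence exists.

2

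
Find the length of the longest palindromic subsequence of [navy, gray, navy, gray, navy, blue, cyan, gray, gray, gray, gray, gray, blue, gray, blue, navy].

Using dp[i][j] = 2 + dp[i+1][j−1] if the ends match, else max(dp[i+1][j], dp[i][j−1]):
dp[1][16] = 11. A witness is navy gray blue gray gray gray gray gray blue gray navy at positions 1,4,6,8,9,10,11,12,13,14,16.

11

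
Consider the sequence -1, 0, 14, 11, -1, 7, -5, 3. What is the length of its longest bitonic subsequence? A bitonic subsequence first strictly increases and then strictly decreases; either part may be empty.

6

Let inc[i] be the LIS ending at i and dec[i] the longest strictly decreasing subsequence starting at i. inc = [1, 2, 3, 3, 1, 3, 1, 3], dec = [2, 3, 4, 3, 2, 2, 1, 1].
max_i inc[i]+dec[i]−1 = 6, with one witness -1, 0, 14, 11, 7, 3.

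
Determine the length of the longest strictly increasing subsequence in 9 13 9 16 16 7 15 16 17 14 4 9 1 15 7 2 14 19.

6

One longest increasing subsequence is 9, 13, 15, 16, 17, 19 (positions 1,2,7,8,9,18), of length 6; no longer one exists.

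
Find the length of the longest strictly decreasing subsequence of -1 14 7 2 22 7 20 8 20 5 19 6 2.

5

One longest decreasing subsequence is 22, 20, 8, 5, 2 (positions 5,7,8,10,13), of length 5; no longer one exists.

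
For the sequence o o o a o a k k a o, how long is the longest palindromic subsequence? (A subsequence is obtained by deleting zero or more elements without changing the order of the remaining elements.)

6

One longest palindromic subsequence is oakkao (positions 1,4,7,8,9,10); it reads the same forward and backward, and the interval DP gives dp[1][10] = 6.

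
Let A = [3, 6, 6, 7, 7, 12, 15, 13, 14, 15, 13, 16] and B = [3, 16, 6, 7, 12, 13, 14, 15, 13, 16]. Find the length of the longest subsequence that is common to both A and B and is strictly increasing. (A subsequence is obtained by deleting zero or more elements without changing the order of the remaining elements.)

For each value that appears in both, track the longest common increasing run ending there.
The best achievable length is 8; one witness is 3, 6, 7, 12, 13, 14, 15, 16 (A-positions 1,2,4,6,8,9,10,12, B-positions 1,3,4,5,6,7,8,10).

8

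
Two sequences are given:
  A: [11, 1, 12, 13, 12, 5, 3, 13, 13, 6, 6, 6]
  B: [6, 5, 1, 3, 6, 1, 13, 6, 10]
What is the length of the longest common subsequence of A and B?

4

Backtracking the LCS table gives one alignment: 1 (A2,B3) → 3 (A7,B4) → 13 (A9,B7) → 6 (A10,B8).
So the longest common subsequence has length 4.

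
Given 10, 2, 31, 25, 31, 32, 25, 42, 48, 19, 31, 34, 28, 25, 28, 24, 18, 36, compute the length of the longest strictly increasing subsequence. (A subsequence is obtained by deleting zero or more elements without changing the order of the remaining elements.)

6

Let dp[i] be the longest increasing subsequence ending at position i. Then dp = [1, 1, 2, 2, 3, 4, 2, 5, 6, 2, 3, 5, 3, 3, 4, 3, 2, 6].
The maximum is 6; one witness is 10, 25, 31, 32, 42, 48 at positions 1,4,5,6,8,9.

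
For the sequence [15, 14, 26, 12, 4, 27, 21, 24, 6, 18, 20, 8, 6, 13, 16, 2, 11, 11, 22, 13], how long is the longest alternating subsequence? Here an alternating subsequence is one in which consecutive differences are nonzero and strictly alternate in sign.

14

Track the best alternating length ending on an up-step vs a down-step at each position: up/down = 1/1, 1/2, 3/1, 1/4, 1/4, 5/1, 5/6, 7/6, 5/8, 9/8, 9/8, 9/10, 5/10, 11/10, 11/10, 1/12, 13/12, 13/12, 13/8, 13/14.
The maximum over both is 14; one such subsequence is 15, 14, 26, 12, 27, 21, 24, 6, 18, 8, 13, 2, 22, 13.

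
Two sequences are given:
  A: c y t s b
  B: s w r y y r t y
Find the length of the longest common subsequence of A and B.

Backtracking the LCS table gives one alignment: y (A2,B5) → t (A3,B7).
So the longest common subsequence has length 2.

2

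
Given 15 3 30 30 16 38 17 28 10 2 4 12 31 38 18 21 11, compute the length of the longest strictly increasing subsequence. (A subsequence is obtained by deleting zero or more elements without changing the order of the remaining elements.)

Let dp[i] be the longest increasing subsequence ending at position i. Then dp = [1, 1, 2, 2, 2, 3, 3, 4, 2, 1, 2, 3, 5, 6, 4, 5, 3].
The maximum is 6; one witness is 15, 16, 17, 28, 31, 38 at positions 1,5,7,8,13,14.

6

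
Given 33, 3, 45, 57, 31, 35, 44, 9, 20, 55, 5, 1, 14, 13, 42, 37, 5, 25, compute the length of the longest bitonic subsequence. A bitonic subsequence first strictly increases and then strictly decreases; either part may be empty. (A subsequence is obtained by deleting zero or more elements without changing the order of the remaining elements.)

Let inc[i] be the LIS ending at i and dec[i] the longest strictly decreasing subsequence starting at i. inc = [1, 1, 2, 3, 2, 3, 4, 2, 3, 5, 2, 1, 3, 3, 4, 4, 2, 4], dec = [6, 2, 6, 6, 5, 5, 5, 3, 4, 4, 2, 1, 3, 2, 3, 2, 1, 1].
max_i inc[i]+dec[i]−1 = 8, with one witness 33, 45, 57, 44, 20, 14, 13, 5.

8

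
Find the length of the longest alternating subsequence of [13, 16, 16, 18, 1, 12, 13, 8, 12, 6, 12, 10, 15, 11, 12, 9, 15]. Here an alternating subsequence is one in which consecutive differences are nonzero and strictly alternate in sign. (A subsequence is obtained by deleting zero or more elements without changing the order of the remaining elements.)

14

A longest alternating subsequence is 13, 16, 1, 12, 8, 12, 6, 12, 10, 15, 11, 12, 9, 15 (positions 1,2,5,6,8,9,10,11,12,13,14,15,16,17); its 13 consecutive differences strictly alternate in sign, and length 14 is optimal.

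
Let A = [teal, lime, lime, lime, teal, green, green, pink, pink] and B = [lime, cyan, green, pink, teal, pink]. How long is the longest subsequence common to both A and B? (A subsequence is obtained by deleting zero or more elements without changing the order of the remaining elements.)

A longest common subsequence is lime, green, pink, pink (length 4); the LCS DP confirms no longer common subsequence exists.

4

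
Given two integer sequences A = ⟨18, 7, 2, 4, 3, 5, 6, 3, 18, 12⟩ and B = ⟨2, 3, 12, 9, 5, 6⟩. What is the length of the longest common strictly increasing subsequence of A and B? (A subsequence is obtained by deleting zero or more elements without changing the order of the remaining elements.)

For each value that appears in both, track the longest common increasing run ending there.
The best achievable length is 4; one witness is 2, 3, 5, 6 (A-positions 3,5,6,7, B-positions 1,2,5,6).

4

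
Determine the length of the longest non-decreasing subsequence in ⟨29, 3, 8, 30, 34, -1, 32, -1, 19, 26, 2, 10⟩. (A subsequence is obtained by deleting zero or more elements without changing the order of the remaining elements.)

4

One longest non-decreasing subsequence is 3, 8, 30, 34 (positions 2,3,4,5), of length 4; no longer one exists.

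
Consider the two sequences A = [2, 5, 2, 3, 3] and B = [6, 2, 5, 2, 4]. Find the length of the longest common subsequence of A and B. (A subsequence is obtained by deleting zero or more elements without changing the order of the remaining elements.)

3

Backtracking the LCS table gives one alignment: 2 (A1,B2) → 5 (A2,B3) → 2 (A3,B4).
So the longest common subsequence has length 3.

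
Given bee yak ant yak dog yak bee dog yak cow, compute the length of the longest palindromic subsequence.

One longest palindromic subsequence is yak dog bee dog yak (positions 4,5,7,8,9); it reads the same forward and backward, and the interval DP gives dp[1][10] = 5.

5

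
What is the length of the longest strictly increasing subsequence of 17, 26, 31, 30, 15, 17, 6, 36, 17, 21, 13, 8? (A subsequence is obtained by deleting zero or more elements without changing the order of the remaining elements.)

Scanning left to right, the best length ending at each element is: 17→1, 26→2, 31→3, 30→3, 15→1, 17→2, 6→1, 36→4, 17→2, 21→3, 13→2, 8→2.
So the longest increasing subsequence has length 4, e.g. 17, 26, 31, 36.

4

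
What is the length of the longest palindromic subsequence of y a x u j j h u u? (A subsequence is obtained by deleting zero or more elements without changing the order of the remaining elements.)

One longest palindromic subsequence is ujju (positions 4,5,6,9); it reads the same forward and backward, and the interval DP gives dp[1][9] = 4.

4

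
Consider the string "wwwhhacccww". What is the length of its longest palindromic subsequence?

One longest palindromic subsequence is wwcccww (positions 1,2,7,8,9,10,11); it reads the same forward and backward, and the interval DP gives dp[1][11] = 7.

7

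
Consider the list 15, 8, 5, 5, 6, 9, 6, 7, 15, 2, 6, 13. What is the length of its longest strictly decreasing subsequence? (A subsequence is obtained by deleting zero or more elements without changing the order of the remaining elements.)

4

Scanning left to right, the best length ending at each element is: 15→1, 8→2, 5→3, 5→3, 6→3, 9→2, 6→3, 7→3, 15→1, 2→4, 6→4, 13→2.
So the longest decreasing subsequence has length 4, e.g. 15, 8, 5, 2.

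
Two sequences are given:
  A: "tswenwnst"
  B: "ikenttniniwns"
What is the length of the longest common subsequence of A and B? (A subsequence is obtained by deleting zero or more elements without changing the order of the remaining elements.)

A longest common subsequence is tnwns (length 5); the LCS DP confirms no longer common subsequence exists.

5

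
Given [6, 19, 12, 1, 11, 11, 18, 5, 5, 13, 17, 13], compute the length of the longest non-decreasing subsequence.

5

Let dp[i] be the longest non-decreasing subsequence ending at position i. Then dp = [1, 2, 2, 1, 2, 3, 4, 2, 3, 4, 5, 5].
The maximum is 5; one witness is 6, 11, 11, 13, 17 at positions 1,5,6,10,11.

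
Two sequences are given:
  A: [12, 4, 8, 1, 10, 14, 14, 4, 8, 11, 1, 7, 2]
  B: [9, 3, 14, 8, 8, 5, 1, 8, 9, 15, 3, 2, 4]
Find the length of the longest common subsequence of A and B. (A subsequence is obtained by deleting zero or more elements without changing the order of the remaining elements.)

Backtracking the LCS table gives one alignment: 8 (A3,B5) → 1 (A4,B7) → 8 (A9,B8) → 2 (A13,B12).
So the longest common subsequence has length 4.

4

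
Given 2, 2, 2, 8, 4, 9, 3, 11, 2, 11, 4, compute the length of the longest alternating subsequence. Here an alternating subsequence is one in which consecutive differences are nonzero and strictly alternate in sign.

9

A longest alternating subsequence is 2, 8, 4, 9, 3, 11, 2, 11, 4 (positions 1,4,5,6,7,8,9,10,11); its 8 consecutive differences strictly alternate in sign, and length 9 is optimal.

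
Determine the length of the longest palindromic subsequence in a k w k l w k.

5

One longest palindromic subsequence is kwlwk (positions 2,3,5,6,7); it reads the same forward and backward, and the interval DP gives dp[1][7] = 5.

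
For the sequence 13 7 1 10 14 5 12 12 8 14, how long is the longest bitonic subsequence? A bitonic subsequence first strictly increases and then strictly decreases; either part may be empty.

5

One longest bitonic subsequence is 7, 10, 14, 12, 8 (positions 2,4,5,8,9): it rises to 14 then falls. Length 5 is optimal.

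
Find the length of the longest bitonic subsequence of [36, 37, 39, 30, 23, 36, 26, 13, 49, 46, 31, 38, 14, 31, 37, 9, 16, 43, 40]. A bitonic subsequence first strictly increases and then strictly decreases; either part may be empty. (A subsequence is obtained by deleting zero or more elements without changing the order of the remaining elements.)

8

One longest bitonic subsequence is 36, 37, 39, 49, 46, 38, 37, 16 (positions 1,2,3,9,10,12,15,17): it rises to 49 then falls. Length 8 is optimal.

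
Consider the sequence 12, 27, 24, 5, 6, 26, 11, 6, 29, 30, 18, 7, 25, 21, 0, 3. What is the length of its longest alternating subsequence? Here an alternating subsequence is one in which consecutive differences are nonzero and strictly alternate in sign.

10

A longest alternating subsequence is 12, 27, 24, 26, 11, 29, 18, 25, 0, 3 (positions 1,2,3,6,7,9,11,13,15,16); its 9 consecutive differences strictly alternate in sign, and length 10 is optimal.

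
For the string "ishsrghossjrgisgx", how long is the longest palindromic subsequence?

7

Using dp[i][j] = 2 + dp[i+1][j−1] if the ends match, else max(dp[i+1][j], dp[i][j−1]):
dp[1][17] = 7. A witness is issossi at positions 1,2,4,8,9,10,14.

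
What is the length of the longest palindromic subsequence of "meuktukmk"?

5

Using dp[i][j] = 2 + dp[i+1][j−1] if the ends match, else max(dp[i+1][j], dp[i][j−1]):
dp[1][9] = 5. A witness is mkukm at positions 1,4,6,7,8.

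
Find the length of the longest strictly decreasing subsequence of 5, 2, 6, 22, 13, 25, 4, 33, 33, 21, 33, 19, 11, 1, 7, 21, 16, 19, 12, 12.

One longest decreasing subsequence is 22, 21, 19, 11, 1 (positions 4,10,12,13,14), of length 5; no longer one exists.

5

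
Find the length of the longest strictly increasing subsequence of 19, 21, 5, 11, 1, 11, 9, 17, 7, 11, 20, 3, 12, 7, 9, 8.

4

Let dp[i] be the longest increasing subsequence ending at position i. Then dp = [1, 2, 1, 2, 1, 2, 2, 3, 2, 3, 4, 2, 4, 3, 4, 4].
The maximum is 4; one witness is 5, 11, 17, 20 at positions 3,4,8,11.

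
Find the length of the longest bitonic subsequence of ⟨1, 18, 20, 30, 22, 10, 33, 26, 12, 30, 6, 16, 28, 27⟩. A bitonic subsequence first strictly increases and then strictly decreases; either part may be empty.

Let inc[i] be the LIS ending at i and dec[i] the longest strictly decreasing subsequence starting at i. inc = [1, 2, 3, 4, 4, 2, 5, 5, 3, 6, 2, 4, 6, 6], dec = [1, 3, 3, 4, 3, 2, 4, 3, 2, 3, 1, 1, 2, 1].
max_i inc[i]+dec[i]−1 = 8, with one witness 1, 18, 20, 30, 33, 30, 28, 27.

8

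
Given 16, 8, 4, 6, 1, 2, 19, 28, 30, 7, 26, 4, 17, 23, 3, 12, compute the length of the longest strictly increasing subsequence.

5

Let dp[i] be the longest increasing subsequence ending at position i. Then dp = [1, 1, 1, 2, 1, 2, 3, 4, 5, 3, 4, 3, 4, 5, 3, 4].
The maximum is 5; one witness is 4, 6, 19, 28, 30 at positions 3,4,7,8,9.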